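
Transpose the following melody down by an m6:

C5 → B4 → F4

E4 D#4 A3

C5 to E4
B4 to D#4
F4 to A3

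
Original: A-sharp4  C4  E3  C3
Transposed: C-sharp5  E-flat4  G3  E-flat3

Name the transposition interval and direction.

up a minor third

From A#4 to C#5 is 3 letter names — a third of some quality.
A#4 to C#5 is 3 semitones, which makes it a minor third; the second version is higher, so the direction is up.
Checking another pair — C3 → Eb3 — gives the same interval.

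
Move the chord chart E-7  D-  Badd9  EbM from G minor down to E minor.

C#-7 B- G#add9 CM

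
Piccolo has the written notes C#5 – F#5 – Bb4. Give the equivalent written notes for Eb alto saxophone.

A#6 D#7 G6

First find concert pitch: the piccolo sounds a perfect octave above written, so C#5 F#5 Bb4 sounds C#6 F#6 Bb5.
Then write for Eb alto saxophone: it sounds a major sixth below written, so the part must be a major sixth above concert.
C#6 → A#6
F#6 → D#7
Bb5 → G6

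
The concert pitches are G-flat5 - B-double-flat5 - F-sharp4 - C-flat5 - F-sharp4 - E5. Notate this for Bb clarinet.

Ab5 Cb6 G#4 Db5 G#4 F#5

Written C4 sounds as Bb3 on the Bb clarinet, so concert pitches are written a major second up.
Gb5 -> Ab5
Bbb5 -> Cb6
F#4 -> G#4
Cb5 -> Db5
F#4 -> G#4
E5 -> F#5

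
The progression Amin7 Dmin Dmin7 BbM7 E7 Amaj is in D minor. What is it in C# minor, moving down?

D minor down to C# minor is a minor second; each chord root moves by that interval while the quality stays the same.
Amin7: root A down a minor second → G#, giving G#min7.
Dmin: root D down a minor second → C#, giving C#min.
Dmin7: root D down a minor second → C#, giving C#min7.
BbM7: root Bb down a minor second → A, giving AM7.
E7: root E down a minor second → D#, giving D#7.
Amaj: root A down a minor second → G#, giving G#maj.

G#min7 C#min C#min7 AM7 D#7 G#maj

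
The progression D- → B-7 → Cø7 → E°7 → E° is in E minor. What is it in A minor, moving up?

G- E-7 Fø7 A°7 A°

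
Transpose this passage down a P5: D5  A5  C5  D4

G4 D5 F4 G3

A perfect fifth down from D5 gives G4.
A5: a fifth down reaches D, and 7 semitones makes it D5.
A perfect fifth down from C5 gives F4.
D4: a fifth down reaches G, and 7 semitones makes it G3.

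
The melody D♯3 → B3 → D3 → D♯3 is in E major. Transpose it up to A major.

G#3 E4 G3 G#3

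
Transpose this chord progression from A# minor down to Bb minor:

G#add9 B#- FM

Abadd9 C- GbbM

A# minor down to Bb minor is an augmented seventh; each chord root moves by that interval while the quality stays the same.
G#add9: root G# down an augmented seventh → Ab, giving Abadd9.
B#-: root B# down an augmented seventh → C, giving C-.
FM: root F down an augmented seventh → Gbb, giving GbbM.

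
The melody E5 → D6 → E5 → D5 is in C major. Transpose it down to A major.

C#5 B5 C#5 B4

C major to A major down is a minor third, so every note moves down by that interval.
E5 to C#5
D6 to B5
E5 to C#5
D5 to B4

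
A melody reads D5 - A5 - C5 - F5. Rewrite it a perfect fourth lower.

D5 gives A4
A5 gives E5
C5 gives G4
F5 gives C5

A4 E5 G4 C5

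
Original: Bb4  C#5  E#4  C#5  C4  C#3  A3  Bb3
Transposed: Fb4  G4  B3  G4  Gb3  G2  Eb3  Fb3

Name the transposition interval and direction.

From Bb4 to Fb4 is 4 letter names — a fourth of some quality.
Fb4 to Bb4 is 6 semitones, which makes it an augmented fourth; the second version is lower, so the direction is down.
Checking another pair — Bb3 → Fb3 — gives the same interval.

down an augmented fourth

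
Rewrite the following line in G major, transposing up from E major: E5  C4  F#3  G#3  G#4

From E up to G is a minor third; apply that to each pitch.
E5 gives G5
C4 gives Eb4
F#3 gives A3
G#3 gives B3
G#4 gives B4

G5 Eb4 A3 B3 B4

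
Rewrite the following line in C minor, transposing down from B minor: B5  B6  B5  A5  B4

B minor to C minor down is a major seventh, so every note moves down by that interval.
B5 gives C5
B6 gives C6
B5 gives C5
A5 gives Bb4
B4 gives C4

C5 C6 C5 Bb4 C4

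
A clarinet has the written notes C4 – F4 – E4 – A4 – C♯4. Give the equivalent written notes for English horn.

First find concert pitch: the A clarinet sounds a minor third below written, so C4 F4 E4 A4 C♯4 sounds A3 D4 C#4 F#4 A#3.
Then write for English horn: it sounds a perfect fifth below written, so the part must be a perfect fifth above concert.
A3 → E4
D4 → A4
C#4 → G#4
F#4 → C#5
A#3 → E#4

E4 A4 G#4 C#5 E#4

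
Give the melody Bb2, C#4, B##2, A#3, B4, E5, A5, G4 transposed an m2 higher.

Bb2 up a minor second is Cb3.
C#4: a second up reaches D, and 1 semitone makes it D4.
A minor second up from B##2 gives C##3.
A#3: a second up reaches B, and 1 semitone makes it B3.
B4 up a minor second is C5.
A minor second up from E5 gives F5.
A minor second up from A5 gives Bb5.
A minor second up from G4 gives Ab4.

Cb3 D4 C##3 B3 C5 F5 Bb5 Ab4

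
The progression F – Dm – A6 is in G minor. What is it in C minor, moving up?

Bb Gm D6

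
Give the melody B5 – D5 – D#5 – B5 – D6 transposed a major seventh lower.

B5: a seventh down reaches C, and 11 semitones makes it C5.
A major seventh down from D5 gives Eb4.
A major seventh down from D#5 gives E4.
B5 down a major seventh is C5.
D6: a seventh down reaches E, and 11 semitones makes it Eb5.

C5 Eb4 E4 C5 Eb5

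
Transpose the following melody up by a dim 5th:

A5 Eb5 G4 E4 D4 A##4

Eb6 Bbb5 Db5 Bb4 Ab4 E#5

A5: a fifth up reaches E, and 6 semitones makes it Eb6.
Eb5 up a diminished fifth is Bbb5.
G4: a fifth up reaches D, and 6 semitones makes it Db5.
E4: a fifth up reaches B, and 6 semitones makes it Bb4.
D4: a fifth up reaches A, and 6 semitones makes it Ab4.
A##4: a fifth up reaches E, and 6 semitones makes it E#5.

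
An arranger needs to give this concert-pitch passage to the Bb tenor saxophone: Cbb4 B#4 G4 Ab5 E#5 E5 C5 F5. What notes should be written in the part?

Written C4 sounds as Bb2 on the Bb tenor saxophone, so concert pitches are written a major ninth up.
Cbb4 to Dbb5
B#4 to C##6
G4 to A5
Ab5 to Bb6
E#5 to F##6
E5 to F#6
C5 to D6
F5 to G6

Dbb5 C##6 A5 Bb6 F##6 F#6 D6 G6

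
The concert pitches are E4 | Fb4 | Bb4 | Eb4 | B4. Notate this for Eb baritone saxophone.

C#6 Db6 G6 C6 G#6

The Eb baritone saxophone sounds a major thirteenth below written, so the written part must be a major thirteenth above concert — transpose each note up.
E4 to C#6
Fb4 to Db6
Bb4 to G6
Eb4 to C6
B4 to G#6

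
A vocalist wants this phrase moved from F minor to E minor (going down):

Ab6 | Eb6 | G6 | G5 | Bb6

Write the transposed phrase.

G6 D6 F#6 F#5 A6

F minor to E minor down is a minor second, so every note moves down by that interval.
Ab6 -> G6
Eb6 -> D6
G6 -> F#6
G5 -> F#5
Bb6 -> A6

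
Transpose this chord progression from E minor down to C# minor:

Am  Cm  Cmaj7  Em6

F#m Am Amaj7 C#m6

E minor down to C# minor is a minor third; each chord root moves by that interval while the quality stays the same.
Am: root A down a minor third → F#, giving F#m.
Cm: root C down a minor third → A, giving Am.
Cmaj7: root C down a minor third → A, giving Amaj7.
Em6: root E down a minor third → C#, giving C#m6.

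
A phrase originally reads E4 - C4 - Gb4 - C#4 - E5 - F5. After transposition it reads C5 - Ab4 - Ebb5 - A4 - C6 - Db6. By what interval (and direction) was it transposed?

up a minor sixth

From E4 to C5 is 6 letter names — a sixth of some quality.
E4 to C5 is 8 semitones, which makes it a minor sixth; the second version is higher, so the direction is up.
Checking another pair — F5 → Db6 — gives the same interval.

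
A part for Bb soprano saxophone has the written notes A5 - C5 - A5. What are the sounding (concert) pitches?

Written C4 on the Bb soprano saxophone sounds as Bb3, a major second lower; apply that shift to every note.
A5 gives G5
C5 gives Bb4
A5 gives G5

G5 Bb4 G5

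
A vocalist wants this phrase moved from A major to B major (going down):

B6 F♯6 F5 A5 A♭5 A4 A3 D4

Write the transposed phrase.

C#6 G#5 G4 B4 Bb4 B3 B2 E3

From A down to B is a minor seventh; apply that to each pitch.
B6 gives C#6
F#6 gives G#5
F5 gives G4
A5 gives B4
Ab5 gives Bb4
A4 gives B3
A3 gives B2
D4 gives E3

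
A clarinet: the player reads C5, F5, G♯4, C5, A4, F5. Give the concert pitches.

A4 D5 E#4 A4 F#4 D5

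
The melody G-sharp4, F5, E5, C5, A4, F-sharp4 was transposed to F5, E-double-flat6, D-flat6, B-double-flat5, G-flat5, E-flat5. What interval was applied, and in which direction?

Take the first pair: G#4 → F5. G to F spans 7 letter names, so the interval is some kind of seventh.
G#4 to F5 is 9 semitones, which makes it a diminished seventh; the second version is higher, so the direction is up.
Checking another pair — F#4 → Eb5 — gives the same interval.

up a diminished seventh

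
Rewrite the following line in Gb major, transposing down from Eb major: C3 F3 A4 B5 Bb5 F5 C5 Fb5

From Eb down to Gb is a major sixth; apply that to each pitch.
C3 gives Eb2
F3 gives Ab2
A4 gives C4
B5 gives D5
Bb5 gives Db5
F5 gives Ab4
C5 gives Eb4
Fb5 gives Abb4

Eb2 Ab2 C4 D5 Db5 Ab4 Eb4 Abb4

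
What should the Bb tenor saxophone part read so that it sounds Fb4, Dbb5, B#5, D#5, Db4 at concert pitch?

Gb5 Ebb6 C##7 E#6 Eb5

The Bb tenor saxophone sounds a major ninth below written, so the written part must be a major ninth above concert — transpose each note up.
Fb4 to Gb5
Dbb5 to Ebb6
B#5 to C##7
D#5 to E#6
Db4 to Eb5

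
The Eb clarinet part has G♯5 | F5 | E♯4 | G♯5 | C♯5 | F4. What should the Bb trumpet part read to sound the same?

C#6 Bb5 A#4 C#6 F#5 Bb4

First find concert pitch: the Eb clarinet sounds a minor third above written, so G♯5 F5 E♯4 G♯5 C♯5 F4 sounds B5 Ab5 G#4 B5 E5 Ab4.
Then write for Bb trumpet: it sounds a major second below written, so the part must be a major second above concert.
B5 → C#6
Ab5 → Bb5
G#4 → A#4
B5 → C#6
E5 → F#5
Ab4 → Bb4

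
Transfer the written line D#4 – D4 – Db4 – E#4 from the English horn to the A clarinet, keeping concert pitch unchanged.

B3 Bb3 Bbb3 C#4

First find concert pitch: the English horn sounds a perfect fifth below written, so D#4 D4 Db4 E#4 sounds G#3 G3 Gb3 A#3.
Then write for A clarinet: it sounds a minor third below written, so the part must be a minor third above concert.
G#3 → B3
G3 → Bb3
Gb3 → Bbb3
A#3 → C#4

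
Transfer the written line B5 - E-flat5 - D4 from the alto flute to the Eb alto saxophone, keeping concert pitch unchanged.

First find concert pitch: the alto flute sounds a perfect fourth below written, so B5 E-flat5 D4 sounds F#5 Bb4 A3.
Then write for Eb alto saxophone: it sounds a major sixth below written, so the part must be a major sixth above concert.
F#5 → D#6
Bb4 → G5
A3 → F#4

D#6 G5 F#4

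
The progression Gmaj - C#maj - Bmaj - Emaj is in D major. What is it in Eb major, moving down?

D major down to Eb major is a major seventh; each chord root moves by that interval while the quality stays the same.
Gmaj: root G down a major seventh → Ab, giving Abmaj.
C#maj: root C# down a major seventh → D, giving Dmaj.
Bmaj: root B down a major seventh → C, giving Cmaj.
Emaj: root E down a major seventh → F, giving Fmaj.

Abmaj Dmaj Cmaj Fmaj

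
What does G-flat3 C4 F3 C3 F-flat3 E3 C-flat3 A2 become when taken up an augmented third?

Gb3 to B3
C4 to E#4
F3 to A#3
C3 to E#3
Fb3 to A3
E3 to G##3
Cb3 to E3
A2 to C##3

B3 E#4 A#3 E#3 A3 G##3 E3 C##3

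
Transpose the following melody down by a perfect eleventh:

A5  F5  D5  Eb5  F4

E4 C4 A3 Bb3 C3

A5 to E4
F5 to C4
D5 to A3
Eb5 to Bb3
F4 to C3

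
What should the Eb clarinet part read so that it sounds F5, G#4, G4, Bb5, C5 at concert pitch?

The Eb clarinet sounds a minor third above written, so the written part must be a minor third below concert — transpose each note down.
F5 gives D5
G#4 gives E#4
G4 gives E4
Bb5 gives G5
C5 gives A4

D5 E#4 E4 G5 A4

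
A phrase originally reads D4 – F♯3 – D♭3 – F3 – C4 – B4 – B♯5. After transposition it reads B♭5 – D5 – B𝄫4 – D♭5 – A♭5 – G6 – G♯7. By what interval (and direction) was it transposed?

From D4 to Bb5 is 13 letter names — a thirteenth of some quality.
D4 to Bb5 is 20 semitones, which makes it a minor thirteenth; the second version is higher, so the direction is up.
Checking another pair — B#5 → G#7 — gives the same interval.

up a minor thirteenth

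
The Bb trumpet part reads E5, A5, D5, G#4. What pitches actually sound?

D5 G5 C5 F#4

The Bb trumpet sounds a major second below written, so transpose each written note down a major second.
E5 → D5
A5 → G5
D5 → C5
G#4 → F#4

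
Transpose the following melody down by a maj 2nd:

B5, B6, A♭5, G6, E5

A5 A6 Gb5 F6 D5

A major second down from B5 gives A5.
B6 down a major second is A6.
Ab5 down a major second is Gb5.
A major second down from G6 gives F6.
E5 down a major second is D5.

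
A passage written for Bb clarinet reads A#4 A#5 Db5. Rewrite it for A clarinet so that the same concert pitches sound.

B4 B5 Ebb5

First find concert pitch: the Bb clarinet sounds a major second below written, so A#4 A#5 Db5 sounds G#4 G#5 Cb5.
Then write for A clarinet: it sounds a minor third below written, so the part must be a minor third above concert.
G#4 → B4
G#5 → B5
Cb5 → Ebb5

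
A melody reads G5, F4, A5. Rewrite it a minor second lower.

F#5 E4 G#5

G5 down a minor second is F#5.
A minor second down from F4 gives E4.
A5: a second down reaches G, and 1 semitone makes it G#5.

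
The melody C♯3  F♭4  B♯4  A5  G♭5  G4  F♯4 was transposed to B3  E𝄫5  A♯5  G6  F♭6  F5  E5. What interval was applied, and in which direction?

up a minor seventh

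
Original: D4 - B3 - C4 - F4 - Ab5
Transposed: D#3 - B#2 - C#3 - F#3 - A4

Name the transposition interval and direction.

down a diminished octave

Take the first pair: D4 → D#3. D to D spans 8 letter names, so the interval is some kind of octave.
D#3 to D4 is 11 semitones, which makes it a diminished octave; the second version is lower, so the direction is down.
Checking another pair — Ab5 → A4 — gives the same interval.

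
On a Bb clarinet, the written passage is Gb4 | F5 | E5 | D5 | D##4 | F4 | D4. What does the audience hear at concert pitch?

Written C4 on the Bb clarinet sounds as Bb3, a major second lower; apply that shift to every note.
Gb4 gives Fb4
F5 gives Eb5
E5 gives D5
D5 gives C5
D##4 gives C##4
F4 gives Eb4
D4 gives C4

Fb4 Eb5 D5 C5 C##4 Eb4 C4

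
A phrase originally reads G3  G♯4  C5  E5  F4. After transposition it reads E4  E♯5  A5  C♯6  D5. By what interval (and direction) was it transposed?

up a major sixth

Take the first pair: G3 → E4. G to E spans 6 letter names, so the interval is some kind of sixth.
G3 to E4 is 9 semitones, which makes it a major sixth; the second version is higher, so the direction is up.
Checking another pair — F4 → D5 — gives the same interval.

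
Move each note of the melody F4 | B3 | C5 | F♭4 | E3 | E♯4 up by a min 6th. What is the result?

Db5 G4 Ab5 Dbb5 C4 C#5

F4: a sixth up reaches D, and 8 semitones makes it Db5.
A minor sixth up from B3 gives G4.
A minor sixth up from C5 gives Ab5.
Fb4 up a minor sixth is Dbb5.
E3 up a minor sixth is C4.
A minor sixth up from E#4 gives C#5.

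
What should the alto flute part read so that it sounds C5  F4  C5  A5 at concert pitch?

The alto flute sounds a perfect fourth below written, so the written part must be a perfect fourth above concert — transpose each note up.
C5 → F5
F4 → Bb4
C5 → F5
A5 → D6

F5 Bb4 F5 D6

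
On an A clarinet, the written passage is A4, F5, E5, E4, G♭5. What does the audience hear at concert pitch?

F#4 D5 C#5 C#4 Eb5

Written C4 on the A clarinet sounds as A3, a minor third lower; apply that shift to every note.
A4 -> F#4
F5 -> D5
E5 -> C#5
E4 -> C#4
Gb5 -> Eb5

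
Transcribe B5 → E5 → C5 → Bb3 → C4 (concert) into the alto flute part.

E6 A5 F5 Eb4 F4

The alto flute sounds a perfect fourth below written, so the written part must be a perfect fourth above concert — transpose each note up.
B5 gives E6
E5 gives A5
C5 gives F5
Bb3 gives Eb4
C4 gives F4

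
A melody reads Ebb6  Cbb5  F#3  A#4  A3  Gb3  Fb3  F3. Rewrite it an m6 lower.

A minor sixth down from Ebb6 gives Gb5.
Cbb5: a sixth down reaches E, and 8 semitones makes it Ebb4.
F#3: a sixth down reaches A, and 8 semitones makes it A#2.
A minor sixth down from A#4 gives C##4.
A3 down a minor sixth is C#3.
Gb3 down a minor sixth is Bb2.
A minor sixth down from Fb3 gives Ab2.
A minor sixth down from F3 gives A2.

Gb5 Ebb4 A#2 C##4 C#3 Bb2 Ab2 A2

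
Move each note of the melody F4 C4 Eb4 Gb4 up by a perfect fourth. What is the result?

F4 to Bb4
C4 to F4
Eb4 to Ab4
Gb4 to Cb5

Bb4 F4 Ab4 Cb5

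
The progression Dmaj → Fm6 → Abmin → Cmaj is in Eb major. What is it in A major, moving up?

G#maj Bm6 Dmin F#maj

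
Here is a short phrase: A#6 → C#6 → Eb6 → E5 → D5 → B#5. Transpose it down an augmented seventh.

An augmented seventh down from A#6 gives Bb5.
An augmented seventh down from C#6 gives Db5.
Eb6: a seventh down reaches F, and 12 semitones makes it Fbb5.
An augmented seventh down from E5 gives Fb4.
D5 down an augmented seventh is Ebb4.
An augmented seventh down from B#5 gives C5.

Bb5 Db5 Fbb5 Fb4 Ebb4 C5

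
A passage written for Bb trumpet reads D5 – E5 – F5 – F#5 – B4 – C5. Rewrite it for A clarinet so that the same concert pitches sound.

First find concert pitch: the Bb trumpet sounds a major second below written, so D5 E5 F5 F#5 B4 C5 sounds C5 D5 Eb5 E5 A4 Bb4.
Then write for A clarinet: it sounds a minor third below written, so the part must be a minor third above concert.
C5 → Eb5
D5 → F5
Eb5 → Gb5
E5 → G5
A4 → C5
Bb4 → Db5

Eb5 F5 Gb5 G5 C5 Db5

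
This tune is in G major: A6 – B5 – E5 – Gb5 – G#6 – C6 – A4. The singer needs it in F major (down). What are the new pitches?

G6 A5 D5 Fb5 F#6 Bb5 G4

From G down to F is a major second; apply that to each pitch.
A6 -> G6
B5 -> A5
E5 -> D5
Gb5 -> Fb5
G#6 -> F#6
C6 -> Bb5
A4 -> G4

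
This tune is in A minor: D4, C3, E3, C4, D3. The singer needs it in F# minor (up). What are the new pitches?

From A up to F# is a major sixth; apply that to each pitch.
D4 → B4
C3 → A3
E3 → C#4
C4 → A4
D3 → B3

B4 A3 C#4 A4 B3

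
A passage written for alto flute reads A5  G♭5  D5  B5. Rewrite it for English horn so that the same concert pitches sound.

First find concert pitch: the alto flute sounds a perfect fourth below written, so A5 G♭5 D5 B5 sounds E5 Db5 A4 F#5.
Then write for English horn: it sounds a perfect fifth below written, so the part must be a perfect fifth above concert.
E5 → B5
Db5 → Ab5
A4 → E5
F#5 → C#6

B5 Ab5 E5 C#6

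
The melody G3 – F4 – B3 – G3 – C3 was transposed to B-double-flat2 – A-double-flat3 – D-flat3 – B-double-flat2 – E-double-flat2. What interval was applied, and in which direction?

down an augmented sixth

Take the first pair: G3 → Bbb2. G to B spans 6 letter names, so the interval is some kind of sixth.
Bbb2 to G3 is 10 semitones, which makes it an augmented sixth; the second version is lower, so the direction is down.
Checking another pair — C3 → Ebb2 — gives the same interval.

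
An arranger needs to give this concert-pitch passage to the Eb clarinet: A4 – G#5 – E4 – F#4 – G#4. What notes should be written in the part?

F#4 E#5 C#4 D#4 E#4

The Eb clarinet sounds a minor third above written, so the written part must be a minor third below concert — transpose each note down.
A4 → F#4
G#5 → E#5
E4 → C#4
F#4 → D#4
G#4 → E#4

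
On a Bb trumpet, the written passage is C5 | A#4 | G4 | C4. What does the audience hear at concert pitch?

Bb4 G#4 F4 Bb3

Written C4 on the Bb trumpet sounds as Bb3, a major second lower; apply that shift to every note.
C5 → Bb4
A#4 → G#4
G4 → F4
C4 → Bb3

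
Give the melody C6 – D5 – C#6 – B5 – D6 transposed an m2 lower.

B5 C#5 B#5 A#5 C#6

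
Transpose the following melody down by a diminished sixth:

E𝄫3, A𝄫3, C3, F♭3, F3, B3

G2 C3 E#2 A2 A#2 D##3

Ebb3 gives G2
Abb3 gives C3
C3 gives E#2
Fb3 gives A2
F3 gives A#2
B3 gives D##3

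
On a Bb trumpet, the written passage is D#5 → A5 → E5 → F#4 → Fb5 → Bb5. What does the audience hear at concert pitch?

The Bb trumpet sounds a major second below written, so transpose each written note down a major second.
D#5 gives C#5
A5 gives G5
E5 gives D5
F#4 gives E4
Fb5 gives Ebb5
Bb5 gives Ab5

C#5 G5 D5 E4 Ebb5 Ab5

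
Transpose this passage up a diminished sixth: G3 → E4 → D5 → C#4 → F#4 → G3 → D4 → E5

Ebb4 Cb5 Bbb5 Ab4 Db5 Ebb4 Bbb4 Cb6

G3 up a diminished sixth is Ebb4.
A diminished sixth up from E4 gives Cb5.
D5 up a diminished sixth is Bbb5.
A diminished sixth up from C#4 gives Ab4.
A diminished sixth up from F#4 gives Db5.
G3: a sixth up reaches E, and 7 semitones makes it Ebb4.
A diminished sixth up from D4 gives Bbb4.
A diminished sixth up from E5 gives Cb6.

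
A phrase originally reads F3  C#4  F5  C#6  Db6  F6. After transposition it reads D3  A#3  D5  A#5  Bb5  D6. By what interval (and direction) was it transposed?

Take the first pair: F3 → D3. F to D spans 3 letter names, so the interval is some kind of third.
D3 to F3 is 3 semitones, which makes it a minor third; the second version is lower, so the direction is down.
Checking another pair — F6 → D6 — gives the same interval.

down a minor third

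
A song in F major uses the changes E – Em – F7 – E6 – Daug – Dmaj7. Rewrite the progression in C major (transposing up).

B Bm C7 B6 Aaug Amaj7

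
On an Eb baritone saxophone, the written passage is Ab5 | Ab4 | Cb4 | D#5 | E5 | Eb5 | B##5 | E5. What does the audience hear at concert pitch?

Cb4 Cb3 Ebb2 F#3 G3 Gb3 D##4 G3

Written C4 on the Eb baritone saxophone sounds as Eb2, a major thirteenth lower; apply that shift to every note.
Ab5 → Cb4
Ab4 → Cb3
Cb4 → Ebb2
D#5 → F#3
E5 → G3
Eb5 → Gb3
B##5 → D##4
E5 → G3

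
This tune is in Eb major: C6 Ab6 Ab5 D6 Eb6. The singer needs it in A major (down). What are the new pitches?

F#5 D6 D5 G#5 A5

Eb major to A major down is a diminished fifth, so every note moves down by that interval.
C6 to F#5
Ab6 to D6
Ab5 to D5
D6 to G#5
Eb6 to A5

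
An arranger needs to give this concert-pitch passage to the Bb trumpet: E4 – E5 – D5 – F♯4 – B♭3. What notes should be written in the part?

F#4 F#5 E5 G#4 C4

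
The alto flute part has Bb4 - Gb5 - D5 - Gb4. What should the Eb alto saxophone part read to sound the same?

D5 Bb5 F#5 Bb4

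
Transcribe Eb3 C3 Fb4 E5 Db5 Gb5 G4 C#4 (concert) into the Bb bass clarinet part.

The Bb bass clarinet sounds a major ninth below written, so the written part must be a major ninth above concert — transpose each note up.
Eb3 gives F4
C3 gives D4
Fb4 gives Gb5
E5 gives F#6
Db5 gives Eb6
Gb5 gives Ab6
G4 gives A5
C#4 gives D#5

F4 D4 Gb5 F#6 Eb6 Ab6 A5 D#5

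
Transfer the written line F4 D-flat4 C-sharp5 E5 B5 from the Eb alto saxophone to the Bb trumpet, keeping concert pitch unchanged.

Bb3 Gb3 F#4 A4 E5

First find concert pitch: the Eb alto saxophone sounds a major sixth below written, so F4 D-flat4 C-sharp5 E5 B5 sounds Ab3 Fb3 E4 G4 D5.
Then write for Bb trumpet: it sounds a major second below written, so the part must be a major second above concert.
Ab3 → Bb3
Fb3 → Gb3
E4 → F#4
G4 → A4
D5 → E5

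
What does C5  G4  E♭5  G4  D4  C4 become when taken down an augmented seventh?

Dbb4 Abb3 Fbb4 Abb3 Ebb3 Dbb3

An augmented seventh down from C5 gives Dbb4.
G4: a seventh down reaches A, and 12 semitones makes it Abb3.
Eb5 down an augmented seventh is Fbb4.
An augmented seventh down from G4 gives Abb3.
D4 down an augmented seventh is Ebb3.
An augmented seventh down from C4 gives Dbb3.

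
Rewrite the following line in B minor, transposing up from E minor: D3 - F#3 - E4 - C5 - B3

A3 C#4 B4 G5 F#4

E minor to B minor up is a perfect fifth, so every note moves up by that interval.
D3 gives A3
F#3 gives C#4
E4 gives B4
C5 gives G5
B3 gives F#4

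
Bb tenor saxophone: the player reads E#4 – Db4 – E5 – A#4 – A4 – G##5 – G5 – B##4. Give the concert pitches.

The Bb tenor saxophone sounds a major ninth below written, so transpose each written note down a major ninth.
E#4 → D#3
Db4 → Cb3
E5 → D4
A#4 → G#3
A4 → G3
G##5 → F##4
G5 → F4
B##4 → A##3

D#3 Cb3 D4 G#3 G3 F##4 F4 A##3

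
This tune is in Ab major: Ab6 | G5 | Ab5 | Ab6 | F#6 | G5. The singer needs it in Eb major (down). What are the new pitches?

Ab major to Eb major down is a perfect fourth, so every note moves down by that interval.
Ab6 becomes Eb6
G5 becomes D5
Ab5 becomes Eb5
Ab6 becomes Eb6
F#6 becomes C#6
G5 becomes D5

Eb6 D5 Eb5 Eb6 C#6 D5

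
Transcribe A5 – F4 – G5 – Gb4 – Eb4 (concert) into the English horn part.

The English horn sounds a perfect fifth below written, so the written part must be a perfect fifth above concert — transpose each note up.
A5 gives E6
F4 gives C5
G5 gives D6
Gb4 gives Db5
Eb4 gives Bb4

E6 C5 D6 Db5 Bb4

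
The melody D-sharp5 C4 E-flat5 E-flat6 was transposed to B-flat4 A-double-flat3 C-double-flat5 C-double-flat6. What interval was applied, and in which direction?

down an augmented third

From D#5 to Bb4 is 3 letter names — a third of some quality.
Bb4 to D#5 is 5 semitones, which makes it an augmented third; the second version is lower, so the direction is down.
Checking another pair — Eb6 → Cbb6 — gives the same interval.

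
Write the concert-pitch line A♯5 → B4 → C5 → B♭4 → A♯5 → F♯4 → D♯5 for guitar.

A#6 B5 C6 Bb5 A#6 F#5 D#6

Written C4 sounds as C3 on the guitar, so concert pitches are written a perfect octave up.
A#5 gives A#6
B4 gives B5
C5 gives C6
Bb4 gives Bb5
A#5 gives A#6
F#4 gives F#5
D#5 gives D#6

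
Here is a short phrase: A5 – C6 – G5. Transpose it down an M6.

A5 down a major sixth is C5.
C6 down a major sixth is Eb5.
G5 down a major sixth is Bb4.

C5 Eb5 Bb4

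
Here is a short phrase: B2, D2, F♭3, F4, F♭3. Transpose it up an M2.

C#3 E2 Gb3 G4 Gb3

B2 -> C#3
D2 -> E2
Fb3 -> Gb3
F4 -> G4
Fb3 -> Gb3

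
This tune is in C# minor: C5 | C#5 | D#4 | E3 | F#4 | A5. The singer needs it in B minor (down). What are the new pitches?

From C# down to B is a major second; apply that to each pitch.
C5 to Bb4
C#5 to B4
D#4 to C#4
E3 to D3
F#4 to E4
A5 to G5

Bb4 B4 C#4 D3 E4 G5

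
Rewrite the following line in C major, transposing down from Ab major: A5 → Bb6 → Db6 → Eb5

From Ab down to C is a minor sixth; apply that to each pitch.
A5 -> C#5
Bb6 -> D6
Db6 -> F5
Eb5 -> G4

C#5 D6 F5 G4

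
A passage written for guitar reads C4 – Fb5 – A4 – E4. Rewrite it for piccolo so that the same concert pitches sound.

C2 Fb3 A2 E2

First find concert pitch: the guitar sounds a perfect octave below written, so C4 Fb5 A4 E4 sounds C3 Fb4 A3 E3.
Then write for piccolo: it sounds a perfect octave above written, so the part must be a perfect octave below concert.
C3 → C2
Fb4 → Fb3
A3 → A2
E3 → E2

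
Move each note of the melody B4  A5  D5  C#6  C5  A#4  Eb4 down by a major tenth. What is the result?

B4 gives G3
A5 gives F4
D5 gives Bb3
C#6 gives A4
C5 gives Ab3
A#4 gives F#3
Eb4 gives Cb3

G3 F4 Bb3 A4 Ab3 F#3 Cb3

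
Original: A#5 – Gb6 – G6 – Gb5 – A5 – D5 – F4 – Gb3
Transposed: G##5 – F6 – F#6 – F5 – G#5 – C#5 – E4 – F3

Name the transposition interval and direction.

down a minor second

Take the first pair: A#5 → G##5. A to G spans 2 letter names, so the interval is some kind of second.
G##5 to A#5 is 1 semitone, which makes it a minor second; the second version is lower, so the direction is down.
Checking another pair — Gb3 → F3 — gives the same interval.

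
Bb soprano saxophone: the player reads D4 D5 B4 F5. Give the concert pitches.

C4 C5 A4 Eb5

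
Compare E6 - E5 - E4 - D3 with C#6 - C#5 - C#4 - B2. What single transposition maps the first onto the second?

Take the first pair: E6 → C#6. E to C spans 3 letter names, so the interval is some kind of third.
C#6 to E6 is 3 semitones, which makes it a minor third; the second version is lower, so the direction is down.
Checking another pair — D3 → B2 — gives the same interval.

down a minor third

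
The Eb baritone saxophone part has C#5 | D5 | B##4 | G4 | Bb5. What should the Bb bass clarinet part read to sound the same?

F#4 G4 E##4 C4 Eb5

First find concert pitch: the Eb baritone saxophone sounds a major thirteenth below written, so C#5 D5 B##4 G4 Bb5 sounds E3 F3 D##3 Bb2 Db4.
Then write for Bb bass clarinet: it sounds a major ninth below written, so the part must be a major ninth above concert.
E3 → F#4
F3 → G4
D##3 → E##4
Bb2 → C4
Db4 → Eb5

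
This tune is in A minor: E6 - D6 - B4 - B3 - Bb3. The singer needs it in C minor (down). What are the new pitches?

A minor to C minor down is a major sixth, so every note moves down by that interval.
E6 becomes G5
D6 becomes F5
B4 becomes D4
B3 becomes D3
Bb3 becomes Db3

G5 F5 D4 D3 Db3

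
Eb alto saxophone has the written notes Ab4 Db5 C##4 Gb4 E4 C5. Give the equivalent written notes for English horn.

Gb4 Cb5 B#3 Fb4 D4 Bb4

First find concert pitch: the Eb alto saxophone sounds a major sixth below written, so Ab4 Db5 C##4 Gb4 E4 C5 sounds Cb4 Fb4 E#3 Bbb3 G3 Eb4.
Then write for English horn: it sounds a perfect fifth below written, so the part must be a perfect fifth above concert.
Cb4 → Gb4
Fb4 → Cb5
E#3 → B#3
Bbb3 → Fb4
G3 → D4
Eb4 → Bb4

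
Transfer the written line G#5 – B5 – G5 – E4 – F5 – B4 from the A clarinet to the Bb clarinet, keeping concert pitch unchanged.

F##5 A#5 F#5 D#4 E5 A#4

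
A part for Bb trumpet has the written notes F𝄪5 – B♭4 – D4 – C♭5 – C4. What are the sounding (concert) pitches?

E#5 Ab4 C4 Bbb4 Bb3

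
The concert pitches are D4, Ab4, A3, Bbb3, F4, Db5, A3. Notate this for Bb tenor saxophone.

E5 Bb5 B4 Cb5 G5 Eb6 B4

Written C4 sounds as Bb2 on the Bb tenor saxophone, so concert pitches are written a major ninth up.
D4 gives E5
Ab4 gives Bb5
A3 gives B4
Bbb3 gives Cb5
F4 gives G5
Db5 gives Eb6
A3 gives B4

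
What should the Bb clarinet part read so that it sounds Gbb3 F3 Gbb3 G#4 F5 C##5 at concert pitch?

Abb3 G3 Abb3 A#4 G5 D##5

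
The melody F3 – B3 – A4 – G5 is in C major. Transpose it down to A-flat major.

C major to A-flat major down is a major third, so every note moves down by that interval.
F3 to Db3
B3 to G3
A4 to F4
G5 to Eb5

Db3 G3 F4 Eb5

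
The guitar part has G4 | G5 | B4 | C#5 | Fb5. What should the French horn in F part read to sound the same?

First find concert pitch: the guitar sounds a perfect octave below written, so G4 G5 B4 C#5 Fb5 sounds G3 G4 B3 C#4 Fb4.
Then write for French horn in F: it sounds a perfect fifth below written, so the part must be a perfect fifth above concert.
G3 → D4
G4 → D5
B3 → F#4
C#4 → G#4
Fb4 → Cb5

D4 D5 F#4 G#4 Cb5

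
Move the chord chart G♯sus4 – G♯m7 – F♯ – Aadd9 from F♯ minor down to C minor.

Dsus4 Dm7 C Ebadd9

F♯ minor down to C minor is an augmented fourth; each chord root moves by that interval while the quality stays the same.
G♯sus4: root G♯ down an augmented fourth → D, giving Dsus4.
G♯m7: root G♯ down an augmented fourth → D, giving Dm7.
F♯: root F♯ down an augmented fourth → C, giving C.
Aadd9: root A down an augmented fourth → Eb, giving Ebadd9.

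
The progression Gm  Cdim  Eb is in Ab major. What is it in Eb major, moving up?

Dm Gdim Bb

Ab major up to Eb major is a perfect fifth; each chord root moves by that interval while the quality stays the same.
Gm: root G up a perfect fifth → D, giving Dm.
Cdim: root C up a perfect fifth → G, giving Gdim.
Eb: root Eb up a perfect fifth → Bb, giving Bb.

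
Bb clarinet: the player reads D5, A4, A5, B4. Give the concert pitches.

Written C4 on the Bb clarinet sounds as Bb3, a major second lower; apply that shift to every note.
D5 -> C5
A4 -> G4
A5 -> G5
B4 -> A4

C5 G4 G5 A4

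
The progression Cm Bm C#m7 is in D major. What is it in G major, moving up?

Fm Em F#m7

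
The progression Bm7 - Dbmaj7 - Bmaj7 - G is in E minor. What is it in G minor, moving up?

Dm7 Fbmaj7 Dmaj7 Bb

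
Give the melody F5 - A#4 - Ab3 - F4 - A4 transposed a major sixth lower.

F5: a sixth down reaches A, and 9 semitones makes it Ab4.
A#4 down a major sixth is C#4.
Ab3: a sixth down reaches C, and 9 semitones makes it Cb3.
F4: a sixth down reaches A, and 9 semitones makes it Ab3.
A major sixth down from A4 gives C4.

Ab4 C#4 Cb3 Ab3 C4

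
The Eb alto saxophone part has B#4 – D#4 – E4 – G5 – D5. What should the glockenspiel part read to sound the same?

D#2 F#1 G1 Bb2 F2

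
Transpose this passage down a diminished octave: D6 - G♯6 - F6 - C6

D#5 G##5 F#5 C#5

D6: an octave down reaches D, and 11 semitones makes it D#5.
A diminished octave down from G#6 gives G##5.
F6 down a diminished octave is F#5.
C6 down a diminished octave is C#5.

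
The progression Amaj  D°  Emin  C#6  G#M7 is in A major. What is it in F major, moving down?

Fmaj Bb° Cmin A6 EM7

A major down to F major is a major third; each chord root moves by that interval while the quality stays the same.
Amaj: root A down a major third → F, giving Fmaj.
D°: root D down a major third → Bb, giving Bb°.
Emin: root E down a major third → C, giving Cmin.
C#6: root C# down a major third → A, giving A6.
G#M7: root G# down a major third → E, giving EM7.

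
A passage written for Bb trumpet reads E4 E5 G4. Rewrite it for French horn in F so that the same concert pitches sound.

A4 A5 C5

First find concert pitch: the Bb trumpet sounds a major second below written, so E4 E5 G4 sounds D4 D5 F4.
Then write for French horn in F: it sounds a perfect fifth below written, so the part must be a perfect fifth above concert.
D4 → A4
D5 → A5
F4 → C5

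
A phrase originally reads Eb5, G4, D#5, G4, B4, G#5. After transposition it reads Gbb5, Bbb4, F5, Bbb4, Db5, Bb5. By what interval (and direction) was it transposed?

up a diminished third

Take the first pair: Eb5 → Gbb5. E to G spans 3 letter names, so the interval is some kind of third.
Eb5 to Gbb5 is 2 semitones, which makes it a diminished third; the second version is higher, so the direction is up.
Checking another pair — G#5 → Bb5 — gives the same interval.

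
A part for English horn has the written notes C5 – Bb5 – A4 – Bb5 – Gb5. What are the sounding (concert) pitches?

F4 Eb5 D4 Eb5 Cb5

The English horn sounds a perfect fifth below written, so transpose each written note down a perfect fifth.
C5 becomes F4
Bb5 becomes Eb5
A4 becomes D4
Bb5 becomes Eb5
Gb5 becomes Cb5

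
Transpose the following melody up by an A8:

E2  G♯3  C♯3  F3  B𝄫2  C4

E#3 G##4 C##4 F#4 Bb3 C#5

E2: an octave up reaches E, and 13 semitones makes it E#3.
An augmented octave up from G#3 gives G##4.
C#3 up an augmented octave is C##4.
An augmented octave up from F3 gives F#4.
An augmented octave up from Bbb2 gives Bb3.
C4 up an augmented octave is C#5.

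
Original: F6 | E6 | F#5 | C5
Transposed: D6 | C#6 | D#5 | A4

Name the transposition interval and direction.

down a minor third

Take the first pair: F6 → D6. F to D spans 3 letter names, so the interval is some kind of third.
D6 to F6 is 3 semitones, which makes it a minor third; the second version is lower, so the direction is down.
Checking another pair — C5 → A4 — gives the same interval.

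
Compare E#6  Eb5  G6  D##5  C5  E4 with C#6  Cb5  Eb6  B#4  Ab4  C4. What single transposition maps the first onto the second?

down a major third

From E#6 to C#6 is 3 letter names — a third of some quality.
C#6 to E#6 is 4 semitones, which makes it a major third; the second version is lower, so the direction is down.
Checking another pair — E4 → C4 — gives the same interval.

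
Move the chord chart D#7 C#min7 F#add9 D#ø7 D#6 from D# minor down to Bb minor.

D# minor down to Bb minor is an augmented third; each chord root moves by that interval while the quality stays the same.
D#7: root D# down an augmented third → Bb, giving Bb7.
C#min7: root C# down an augmented third → Ab, giving Abmin7.
F#add9: root F# down an augmented third → Db, giving Dbadd9.
D#ø7: root D# down an augmented third → Bb, giving Bbø7.
D#6: root D# down an augmented third → Bb, giving Bb6.

Bb7 Abmin7 Dbadd9 Bbø7 Bb6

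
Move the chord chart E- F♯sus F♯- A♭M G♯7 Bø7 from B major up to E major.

A- Bsus B- DbM C#7 Eø7

B major up to E major is a perfect fourth; each chord root moves by that interval while the quality stays the same.
E-: root E up a perfect fourth → A, giving A-.
F♯sus: root F♯ up a perfect fourth → B, giving Bsus.
F♯-: root F♯ up a perfect fourth → B, giving B-.
A♭M: root A♭ up a perfect fourth → Db, giving DbM.
G♯7: root G♯ up a perfect fourth → C#, giving C#7.
Bø7: root B up a perfect fourth → E, giving Eø7.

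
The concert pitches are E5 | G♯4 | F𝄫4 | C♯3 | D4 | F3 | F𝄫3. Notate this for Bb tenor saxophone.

F#6 A#5 Gbb5 D#4 E5 G4 Gbb4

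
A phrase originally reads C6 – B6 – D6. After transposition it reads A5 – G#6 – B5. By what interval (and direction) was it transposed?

Take the first pair: C6 → A5. C to A spans 3 letter names, so the interval is some kind of third.
A5 to C6 is 3 semitones, which makes it a minor third; the second version is lower, so the direction is down.
Checking another pair — D6 → B5 — gives the same interval.

down a minor third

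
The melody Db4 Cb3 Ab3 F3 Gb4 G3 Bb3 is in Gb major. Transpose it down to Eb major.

Bb3 Ab2 F3 D3 Eb4 E3 G3

From Gb down to Eb is a minor third; apply that to each pitch.
Db4 becomes Bb3
Cb3 becomes Ab2
Ab3 becomes F3
F3 becomes D3
Gb4 becomes Eb4
G3 becomes E3
Bb3 becomes G3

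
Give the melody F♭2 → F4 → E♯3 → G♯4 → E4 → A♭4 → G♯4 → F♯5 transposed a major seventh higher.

Eb3 E5 D##4 F##5 D#5 G5 F##5 E#6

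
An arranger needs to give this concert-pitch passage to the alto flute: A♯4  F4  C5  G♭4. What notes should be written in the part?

D#5 Bb4 F5 Cb5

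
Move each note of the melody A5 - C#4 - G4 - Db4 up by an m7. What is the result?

A5 gives G6
C#4 gives B4
G4 gives F5
Db4 gives Cb5

G6 B4 F5 Cb5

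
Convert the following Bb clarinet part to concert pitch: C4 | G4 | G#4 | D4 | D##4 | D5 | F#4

The Bb clarinet sounds a major second below written, so transpose each written note down a major second.
C4 to Bb3
G4 to F4
G#4 to F#4
D4 to C4
D##4 to C##4
D5 to C5
F#4 to E4

Bb3 F4 F#4 C4 C##4 C5 E4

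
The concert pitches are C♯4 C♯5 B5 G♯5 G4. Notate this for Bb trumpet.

Written C4 sounds as Bb3 on the Bb trumpet, so concert pitches are written a major second up.
C#4 becomes D#4
C#5 becomes D#5
B5 becomes C#6
G#5 becomes A#5
G4 becomes A4

D#4 D#5 C#6 A#5 A4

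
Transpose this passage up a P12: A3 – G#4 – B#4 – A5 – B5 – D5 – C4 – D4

E5 D#6 F##6 E7 F#7 A6 G5 A5

A3 becomes E5
G#4 becomes D#6
B#4 becomes F##6
A5 becomes E7
B5 becomes F#7
D5 becomes A6
C4 becomes G5
D4 becomes A5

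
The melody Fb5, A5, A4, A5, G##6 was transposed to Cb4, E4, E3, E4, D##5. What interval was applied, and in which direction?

down a perfect eleventh

From Fb5 to Cb4 is 11 letter names — an eleventh of some quality.
Cb4 to Fb5 is 17 semitones, which makes it a perfect eleventh; the second version is lower, so the direction is down.
Checking another pair — G##6 → D##5 — gives the same interval.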